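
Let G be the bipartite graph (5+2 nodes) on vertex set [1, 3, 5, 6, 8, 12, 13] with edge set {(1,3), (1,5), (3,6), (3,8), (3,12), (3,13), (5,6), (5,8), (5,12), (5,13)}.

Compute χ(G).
χ(G) = 2

Clique number ω(G) = 2 (lower bound: χ ≥ ω).
The graph is bipartite (no odd cycle), so 2 colors suffice: χ(G) = 2.
A valid 2-coloring: color 1: [3, 5]; color 2: [1, 6, 8, 12, 13].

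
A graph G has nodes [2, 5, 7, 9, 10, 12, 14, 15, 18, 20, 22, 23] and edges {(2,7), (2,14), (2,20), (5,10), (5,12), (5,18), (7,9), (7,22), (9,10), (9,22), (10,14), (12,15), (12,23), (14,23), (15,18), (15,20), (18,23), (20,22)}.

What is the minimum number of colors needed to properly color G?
Clique number ω(G) = 3 (lower bound: χ ≥ ω).
The clique on [7, 9, 22] has size 3, forcing χ ≥ 3, and the coloring below uses 3 colors, so χ(G) = 3.
A valid 3-coloring: color 1: [2, 5, 9, 15, 23]; color 2: [12, 14, 18, 22]; color 3: [7, 10, 20].

χ(G) = 3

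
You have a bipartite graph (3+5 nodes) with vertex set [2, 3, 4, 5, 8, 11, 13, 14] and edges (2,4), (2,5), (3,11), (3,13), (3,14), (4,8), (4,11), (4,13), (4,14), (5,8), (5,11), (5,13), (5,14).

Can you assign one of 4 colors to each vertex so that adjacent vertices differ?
Yes, G is 4-colorable

A valid 4-coloring: color 1: [3, 4, 5]; color 2: [2, 8, 11, 13, 14].
(χ(G) = 2 ≤ 4.)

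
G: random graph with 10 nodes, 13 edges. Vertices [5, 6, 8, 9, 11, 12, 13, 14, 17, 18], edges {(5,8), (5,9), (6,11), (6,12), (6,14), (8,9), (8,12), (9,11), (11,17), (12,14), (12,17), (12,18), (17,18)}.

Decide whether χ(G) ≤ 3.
A valid 3-coloring: color 1: [5, 11, 12, 13]; color 2: [8, 14, 17]; color 3: [6, 9, 18].
(χ(G) = 3 ≤ 3.)

Yes, G is 3-colorable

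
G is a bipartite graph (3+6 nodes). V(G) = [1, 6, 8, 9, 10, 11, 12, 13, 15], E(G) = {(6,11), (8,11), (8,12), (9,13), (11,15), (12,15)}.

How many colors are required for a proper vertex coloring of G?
χ(G) = 2

Clique number ω(G) = 2 (lower bound: χ ≥ ω).
The graph is bipartite (no odd cycle), so 2 colors suffice: χ(G) = 2.
A valid 2-coloring: color 1: [1, 10, 11, 12, 13]; color 2: [6, 8, 9, 15].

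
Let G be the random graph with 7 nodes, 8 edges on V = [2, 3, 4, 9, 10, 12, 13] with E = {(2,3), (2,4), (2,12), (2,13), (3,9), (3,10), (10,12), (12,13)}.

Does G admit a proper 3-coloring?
A valid 3-coloring: color 1: [2, 9, 10]; color 2: [3, 4, 12]; color 3: [13].
(χ(G) = 3 ≤ 3.)

Yes, G is 3-colorable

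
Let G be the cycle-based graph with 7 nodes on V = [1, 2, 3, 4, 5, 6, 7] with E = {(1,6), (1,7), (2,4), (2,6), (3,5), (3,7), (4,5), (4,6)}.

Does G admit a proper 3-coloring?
Yes, G is 3-colorable

A valid 3-coloring: color 1: [5, 6, 7]; color 2: [1, 3, 4]; color 3: [2].
(χ(G) = 3 ≤ 3.)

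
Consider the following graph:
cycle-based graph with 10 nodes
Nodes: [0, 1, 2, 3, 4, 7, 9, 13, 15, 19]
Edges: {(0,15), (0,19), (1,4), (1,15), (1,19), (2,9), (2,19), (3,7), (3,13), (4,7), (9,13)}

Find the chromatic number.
Clique number ω(G) = 2 (lower bound: χ ≥ ω).
The graph is bipartite (no odd cycle), so 2 colors suffice: χ(G) = 2.
A valid 2-coloring: color 1: [0, 1, 2, 7, 13]; color 2: [3, 4, 9, 15, 19].

χ(G) = 2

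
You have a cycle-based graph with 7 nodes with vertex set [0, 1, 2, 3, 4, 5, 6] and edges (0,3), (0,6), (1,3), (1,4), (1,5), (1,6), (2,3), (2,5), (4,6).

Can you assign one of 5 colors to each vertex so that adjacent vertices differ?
Yes, G is 5-colorable

A valid 5-coloring: color 1: [0, 1, 2]; color 2: [3, 5, 6]; color 3: [4].
(χ(G) = 3 ≤ 5.)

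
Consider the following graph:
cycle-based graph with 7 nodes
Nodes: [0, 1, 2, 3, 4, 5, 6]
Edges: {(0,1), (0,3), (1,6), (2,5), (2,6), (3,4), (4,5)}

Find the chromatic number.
χ(G) = 3

Clique number ω(G) = 2 (lower bound: χ ≥ ω).
Odd cycle [0, 1, 6, 2, 5, 4, 3] needs 3 colors (χ ≥ 3).
The coloring below uses 3 colors, so χ(G) = 3.
A valid 3-coloring: color 1: [0, 4, 6]; color 2: [1, 2, 3]; color 3: [5].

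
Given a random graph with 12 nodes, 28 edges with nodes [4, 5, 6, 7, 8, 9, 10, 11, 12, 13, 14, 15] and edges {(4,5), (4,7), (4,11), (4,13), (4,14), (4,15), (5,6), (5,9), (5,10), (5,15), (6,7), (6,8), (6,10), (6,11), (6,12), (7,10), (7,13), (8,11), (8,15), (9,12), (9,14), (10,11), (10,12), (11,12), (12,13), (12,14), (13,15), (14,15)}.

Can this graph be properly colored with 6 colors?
A valid 6-coloring: color 1: [4, 6, 9]; color 2: [5, 7, 8, 12]; color 3: [11, 15]; color 4: [10, 13, 14].
(χ(G) = 4 ≤ 6.)

Yes, G is 6-colorable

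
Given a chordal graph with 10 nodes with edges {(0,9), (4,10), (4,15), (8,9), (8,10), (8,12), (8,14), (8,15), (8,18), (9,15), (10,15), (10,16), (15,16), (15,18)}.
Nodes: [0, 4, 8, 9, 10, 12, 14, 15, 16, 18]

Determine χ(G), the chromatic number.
χ(G) = 3

Clique number ω(G) = 3 (lower bound: χ ≥ ω).
The clique on [8, 9, 15] has size 3, forcing χ ≥ 3, and the coloring below uses 3 colors, so χ(G) = 3.
A valid 3-coloring: color 1: [0, 12, 14, 15]; color 2: [4, 8, 16]; color 3: [9, 10, 18].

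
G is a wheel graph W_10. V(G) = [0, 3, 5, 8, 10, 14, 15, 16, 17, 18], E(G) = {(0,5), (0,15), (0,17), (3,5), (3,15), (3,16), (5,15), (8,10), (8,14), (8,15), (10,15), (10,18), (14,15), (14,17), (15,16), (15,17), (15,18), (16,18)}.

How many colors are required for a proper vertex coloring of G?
Clique number ω(G) = 3 (lower bound: χ ≥ ω).
Odd cycle [17, 14, 8, 10, 18, 16, 3, 5, 0] needs 3 colors (χ ≥ 3).
Vertex 15 is adjacent to every vertex of [0, 3, 5, 8, 10, 14, 16, 17, 18], which already need 3 colors among themselves, so 15 needs a new color (χ ≥ 4).
The coloring below uses 4 colors, so χ(G) = 4.
A valid 4-coloring: color 1: [15]; color 2: [5, 8, 17, 18]; color 3: [0, 10, 14, 16]; color 4: [3].

χ(G) = 4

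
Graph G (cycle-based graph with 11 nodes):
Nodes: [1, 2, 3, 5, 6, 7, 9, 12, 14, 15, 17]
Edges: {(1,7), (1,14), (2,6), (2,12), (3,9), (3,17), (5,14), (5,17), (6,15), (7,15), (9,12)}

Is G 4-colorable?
A valid 4-coloring: color 1: [3, 6, 7, 12, 14]; color 2: [1, 2, 9, 15, 17]; color 3: [5].
(χ(G) = 3 ≤ 4.)

Yes, G is 4-colorable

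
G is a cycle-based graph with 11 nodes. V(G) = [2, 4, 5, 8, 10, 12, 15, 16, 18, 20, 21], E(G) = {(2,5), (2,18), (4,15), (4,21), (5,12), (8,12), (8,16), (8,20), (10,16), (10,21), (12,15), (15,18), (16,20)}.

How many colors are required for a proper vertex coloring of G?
χ(G) = 3

Clique number ω(G) = 3 (lower bound: χ ≥ ω).
The clique on [8, 16, 20] has size 3, forcing χ ≥ 3, and the coloring below uses 3 colors, so χ(G) = 3.
A valid 3-coloring: color 1: [2, 4, 12, 16]; color 2: [5, 8, 15, 21]; color 3: [10, 18, 20].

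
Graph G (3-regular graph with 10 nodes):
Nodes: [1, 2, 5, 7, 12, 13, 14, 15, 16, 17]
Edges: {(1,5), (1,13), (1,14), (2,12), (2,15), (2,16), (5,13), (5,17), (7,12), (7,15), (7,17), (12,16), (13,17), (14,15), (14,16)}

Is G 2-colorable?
No, G is not 2-colorable

The clique on vertices [1, 5, 13] has size 3 > 2, so it alone needs 3 colors.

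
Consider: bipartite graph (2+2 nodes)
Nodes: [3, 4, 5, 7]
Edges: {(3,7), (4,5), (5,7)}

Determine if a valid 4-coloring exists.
Yes, G is 4-colorable

A valid 4-coloring: color 1: [3, 5]; color 2: [4, 7].
(χ(G) = 2 ≤ 4.)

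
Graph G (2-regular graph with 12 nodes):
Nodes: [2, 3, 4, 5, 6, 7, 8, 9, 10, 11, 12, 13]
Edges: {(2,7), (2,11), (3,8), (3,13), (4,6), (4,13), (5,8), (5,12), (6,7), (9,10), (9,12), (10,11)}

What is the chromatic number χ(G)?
χ(G) = 2

Clique number ω(G) = 2 (lower bound: χ ≥ ω).
The graph is bipartite (no odd cycle), so 2 colors suffice: χ(G) = 2.
A valid 2-coloring: color 1: [3, 4, 5, 7, 9, 11]; color 2: [2, 6, 8, 10, 12, 13].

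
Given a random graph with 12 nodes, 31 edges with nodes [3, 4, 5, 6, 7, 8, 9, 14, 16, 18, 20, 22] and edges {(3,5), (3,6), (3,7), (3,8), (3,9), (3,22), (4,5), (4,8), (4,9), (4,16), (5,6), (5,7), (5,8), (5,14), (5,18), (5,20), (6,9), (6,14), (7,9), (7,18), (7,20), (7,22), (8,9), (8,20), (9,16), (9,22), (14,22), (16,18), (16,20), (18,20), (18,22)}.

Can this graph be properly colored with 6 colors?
A valid 6-coloring: color 1: [5, 9]; color 2: [3, 4, 14, 18]; color 3: [6, 7, 8, 16]; color 4: [20, 22].
(χ(G) = 4 ≤ 6.)

Yes, G is 6-colorable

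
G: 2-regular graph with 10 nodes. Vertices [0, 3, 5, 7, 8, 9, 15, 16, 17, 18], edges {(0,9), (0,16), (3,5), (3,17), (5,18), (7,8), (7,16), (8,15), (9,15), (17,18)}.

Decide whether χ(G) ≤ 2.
A valid 2-coloring: color 1: [0, 3, 7, 15, 18]; color 2: [5, 8, 9, 16, 17].
(χ(G) = 2 ≤ 2.)

Yes, G is 2-colorable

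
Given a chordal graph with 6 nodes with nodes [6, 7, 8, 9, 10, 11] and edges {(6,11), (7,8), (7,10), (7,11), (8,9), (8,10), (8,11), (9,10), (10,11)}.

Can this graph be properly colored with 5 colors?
Yes, G is 5-colorable

A valid 5-coloring: color 1: [6, 10]; color 2: [8]; color 3: [9, 11]; color 4: [7].
(χ(G) = 4 ≤ 5.)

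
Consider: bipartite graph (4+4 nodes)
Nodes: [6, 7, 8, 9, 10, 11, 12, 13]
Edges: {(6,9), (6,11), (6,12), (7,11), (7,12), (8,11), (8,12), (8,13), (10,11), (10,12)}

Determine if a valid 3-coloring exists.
Yes, G is 3-colorable

A valid 3-coloring: color 1: [9, 11, 12, 13]; color 2: [6, 7, 8, 10].
(χ(G) = 2 ≤ 3.)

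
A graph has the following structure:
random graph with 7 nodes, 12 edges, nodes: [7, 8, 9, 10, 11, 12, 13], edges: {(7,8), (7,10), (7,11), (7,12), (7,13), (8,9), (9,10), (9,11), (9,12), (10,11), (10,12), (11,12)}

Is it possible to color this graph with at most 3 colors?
No, G is not 3-colorable

The clique on vertices [9, 10, 11, 12] has size 4 > 3, so it alone needs 4 colors.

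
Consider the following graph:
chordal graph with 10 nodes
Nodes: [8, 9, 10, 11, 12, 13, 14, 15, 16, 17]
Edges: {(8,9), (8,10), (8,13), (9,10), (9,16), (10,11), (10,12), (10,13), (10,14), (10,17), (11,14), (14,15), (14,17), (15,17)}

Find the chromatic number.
Clique number ω(G) = 3 (lower bound: χ ≥ ω).
The clique on [8, 9, 10] has size 3, forcing χ ≥ 3, and the coloring below uses 3 colors, so χ(G) = 3.
A valid 3-coloring: color 1: [10, 15, 16]; color 2: [8, 12, 14]; color 3: [9, 11, 13, 17].

χ(G) = 3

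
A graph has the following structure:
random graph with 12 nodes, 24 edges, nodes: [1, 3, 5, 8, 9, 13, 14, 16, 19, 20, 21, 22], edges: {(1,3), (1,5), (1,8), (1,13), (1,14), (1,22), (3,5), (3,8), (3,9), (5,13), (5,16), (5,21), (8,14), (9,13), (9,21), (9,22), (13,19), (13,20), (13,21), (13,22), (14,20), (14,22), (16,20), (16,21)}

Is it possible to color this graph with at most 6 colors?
Yes, G is 6-colorable

A valid 6-coloring: color 1: [3, 13, 14, 16]; color 2: [1, 19, 20, 21]; color 3: [5, 8, 22]; color 4: [9].
(χ(G) = 4 ≤ 6.)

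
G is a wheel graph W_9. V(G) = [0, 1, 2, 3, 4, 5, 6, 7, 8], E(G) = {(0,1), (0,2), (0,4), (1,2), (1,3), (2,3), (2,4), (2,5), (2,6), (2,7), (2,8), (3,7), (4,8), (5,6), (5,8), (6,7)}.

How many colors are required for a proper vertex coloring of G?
χ(G) = 3

Clique number ω(G) = 3 (lower bound: χ ≥ ω).
The clique on [0, 1, 2] has size 3, forcing χ ≥ 3, and the coloring below uses 3 colors, so χ(G) = 3.
A valid 3-coloring: color 1: [2]; color 2: [1, 4, 5, 7]; color 3: [0, 3, 6, 8].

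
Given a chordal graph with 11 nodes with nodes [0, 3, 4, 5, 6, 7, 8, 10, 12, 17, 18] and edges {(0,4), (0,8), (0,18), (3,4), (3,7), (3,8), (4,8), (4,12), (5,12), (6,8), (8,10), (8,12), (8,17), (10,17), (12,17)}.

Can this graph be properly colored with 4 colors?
A valid 4-coloring: color 1: [5, 7, 8, 18]; color 2: [4, 6, 17]; color 3: [0, 3, 10, 12].
(χ(G) = 3 ≤ 4.)

Yes, G is 4-colorable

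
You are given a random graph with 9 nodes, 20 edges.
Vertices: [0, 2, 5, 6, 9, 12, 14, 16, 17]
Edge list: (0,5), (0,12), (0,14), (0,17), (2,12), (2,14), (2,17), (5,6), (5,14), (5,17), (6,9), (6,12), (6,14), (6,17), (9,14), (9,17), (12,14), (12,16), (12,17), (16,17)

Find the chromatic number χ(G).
χ(G) = 3

Clique number ω(G) = 3 (lower bound: χ ≥ ω).
The clique on [6, 9, 17] has size 3, forcing χ ≥ 3, and the coloring below uses 3 colors, so χ(G) = 3.
A valid 3-coloring: color 1: [14, 17]; color 2: [5, 9, 12]; color 3: [0, 2, 6, 16].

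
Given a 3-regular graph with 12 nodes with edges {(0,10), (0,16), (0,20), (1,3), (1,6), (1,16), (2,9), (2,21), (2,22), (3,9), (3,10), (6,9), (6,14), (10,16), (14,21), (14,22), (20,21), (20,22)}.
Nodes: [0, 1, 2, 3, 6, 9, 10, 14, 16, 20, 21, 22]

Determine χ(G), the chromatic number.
Clique number ω(G) = 3 (lower bound: χ ≥ ω).
The clique on [0, 10, 16] has size 3, forcing χ ≥ 3, and the coloring below uses 3 colors, so χ(G) = 3.
A valid 3-coloring: color 1: [1, 9, 10, 14, 20]; color 2: [3, 6, 16, 21, 22]; color 3: [0, 2].

χ(G) = 3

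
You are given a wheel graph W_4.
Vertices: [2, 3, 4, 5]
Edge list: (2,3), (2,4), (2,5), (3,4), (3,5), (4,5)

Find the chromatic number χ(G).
Clique number ω(G) = 4 (lower bound: χ ≥ ω).
The clique on [2, 3, 4, 5] has size 4, forcing χ ≥ 4, and the coloring below uses 4 colors, so χ(G) = 4.
A valid 4-coloring: color 1: [4]; color 2: [2]; color 3: [3]; color 4: [5].

χ(G) = 4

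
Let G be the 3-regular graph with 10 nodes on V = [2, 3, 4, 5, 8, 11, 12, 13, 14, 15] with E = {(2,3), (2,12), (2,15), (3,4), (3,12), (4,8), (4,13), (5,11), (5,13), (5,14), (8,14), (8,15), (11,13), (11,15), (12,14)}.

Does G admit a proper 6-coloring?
A valid 6-coloring: color 1: [3, 13, 14, 15]; color 2: [8, 11, 12]; color 3: [2, 4, 5].
(χ(G) = 3 ≤ 6.)

Yes, G is 6-colorable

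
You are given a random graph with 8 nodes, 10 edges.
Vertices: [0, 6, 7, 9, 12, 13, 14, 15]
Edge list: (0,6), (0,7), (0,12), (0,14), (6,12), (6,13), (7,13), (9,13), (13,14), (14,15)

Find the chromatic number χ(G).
χ(G) = 3

Clique number ω(G) = 3 (lower bound: χ ≥ ω).
The clique on [0, 6, 12] has size 3, forcing χ ≥ 3, and the coloring below uses 3 colors, so χ(G) = 3.
A valid 3-coloring: color 1: [0, 13, 15]; color 2: [7, 9, 12, 14]; color 3: [6].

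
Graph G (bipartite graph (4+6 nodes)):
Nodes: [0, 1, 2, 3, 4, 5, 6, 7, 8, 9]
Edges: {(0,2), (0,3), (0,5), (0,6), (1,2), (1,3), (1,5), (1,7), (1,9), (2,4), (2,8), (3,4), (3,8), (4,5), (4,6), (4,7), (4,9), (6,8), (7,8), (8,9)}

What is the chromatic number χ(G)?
χ(G) = 2

Clique number ω(G) = 2 (lower bound: χ ≥ ω).
The graph is bipartite (no odd cycle), so 2 colors suffice: χ(G) = 2.
A valid 2-coloring: color 1: [0, 1, 4, 8]; color 2: [2, 3, 5, 6, 7, 9].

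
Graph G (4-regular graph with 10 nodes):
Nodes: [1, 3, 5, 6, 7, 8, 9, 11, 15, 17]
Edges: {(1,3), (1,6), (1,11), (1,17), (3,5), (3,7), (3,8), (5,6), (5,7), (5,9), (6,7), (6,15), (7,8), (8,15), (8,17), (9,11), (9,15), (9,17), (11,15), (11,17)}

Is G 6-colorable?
Yes, G is 6-colorable

A valid 6-coloring: color 1: [5, 15, 17]; color 2: [1, 7, 9]; color 3: [3, 6, 11]; color 4: [8].
(χ(G) = 4 ≤ 6.)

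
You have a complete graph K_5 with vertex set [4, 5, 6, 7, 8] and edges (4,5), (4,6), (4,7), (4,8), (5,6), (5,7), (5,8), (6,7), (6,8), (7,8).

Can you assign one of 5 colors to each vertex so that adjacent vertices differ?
A valid 5-coloring: color 1: [6]; color 2: [8]; color 3: [7]; color 4: [5]; color 5: [4].
(χ(G) = 5 ≤ 5.)

Yes, G is 5-colorable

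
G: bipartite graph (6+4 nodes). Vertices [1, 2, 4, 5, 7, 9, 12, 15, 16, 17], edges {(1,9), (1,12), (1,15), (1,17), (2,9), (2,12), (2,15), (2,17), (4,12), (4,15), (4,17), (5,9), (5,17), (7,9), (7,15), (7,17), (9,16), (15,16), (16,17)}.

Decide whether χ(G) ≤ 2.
Yes, G is 2-colorable

A valid 2-coloring: color 1: [9, 12, 15, 17]; color 2: [1, 2, 4, 5, 7, 16].
(χ(G) = 2 ≤ 2.)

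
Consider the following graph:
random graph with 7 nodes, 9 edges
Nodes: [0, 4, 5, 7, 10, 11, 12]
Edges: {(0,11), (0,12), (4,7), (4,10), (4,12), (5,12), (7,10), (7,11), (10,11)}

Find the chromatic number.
Clique number ω(G) = 3 (lower bound: χ ≥ ω).
The clique on [7, 10, 11] has size 3, forcing χ ≥ 3, and the coloring below uses 3 colors, so χ(G) = 3.
A valid 3-coloring: color 1: [10, 12]; color 2: [4, 5, 11]; color 3: [0, 7].

χ(G) = 3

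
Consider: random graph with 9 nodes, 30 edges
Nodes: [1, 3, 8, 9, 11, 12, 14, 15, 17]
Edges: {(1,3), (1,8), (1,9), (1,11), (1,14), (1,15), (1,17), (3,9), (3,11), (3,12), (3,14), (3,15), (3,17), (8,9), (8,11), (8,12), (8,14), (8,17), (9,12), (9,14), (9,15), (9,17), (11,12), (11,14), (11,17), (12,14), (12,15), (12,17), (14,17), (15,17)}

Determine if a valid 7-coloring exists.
A valid 7-coloring: color 1: [17]; color 2: [9, 11]; color 3: [1, 12]; color 4: [3, 8]; color 5: [14, 15].
(χ(G) = 5 ≤ 7.)

Yes, G is 7-colorable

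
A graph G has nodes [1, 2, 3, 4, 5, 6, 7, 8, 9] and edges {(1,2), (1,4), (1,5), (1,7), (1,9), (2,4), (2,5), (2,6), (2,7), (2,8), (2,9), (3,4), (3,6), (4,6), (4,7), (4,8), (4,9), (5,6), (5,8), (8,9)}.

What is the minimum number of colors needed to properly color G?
Clique number ω(G) = 4 (lower bound: χ ≥ ω).
The clique on [2, 4, 8, 9] has size 4, forcing χ ≥ 4, and the coloring below uses 4 colors, so χ(G) = 4.
A valid 4-coloring: color 1: [2, 3]; color 2: [4, 5]; color 3: [1, 6, 8]; color 4: [7, 9].

χ(G) = 4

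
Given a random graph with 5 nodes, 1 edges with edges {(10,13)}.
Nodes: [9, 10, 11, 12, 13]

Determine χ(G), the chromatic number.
χ(G) = 2

Clique number ω(G) = 2 (lower bound: χ ≥ ω).
The graph is bipartite (no odd cycle), so 2 colors suffice: χ(G) = 2.
A valid 2-coloring: color 1: [9, 10, 11, 12]; color 2: [13].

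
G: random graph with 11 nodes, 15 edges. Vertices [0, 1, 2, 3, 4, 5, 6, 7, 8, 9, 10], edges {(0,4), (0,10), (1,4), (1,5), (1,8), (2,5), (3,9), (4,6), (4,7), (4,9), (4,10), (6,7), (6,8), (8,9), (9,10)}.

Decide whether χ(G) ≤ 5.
Yes, G is 5-colorable

A valid 5-coloring: color 1: [3, 4, 5, 8]; color 2: [0, 1, 2, 6, 9]; color 3: [7, 10].
(χ(G) = 3 ≤ 5.)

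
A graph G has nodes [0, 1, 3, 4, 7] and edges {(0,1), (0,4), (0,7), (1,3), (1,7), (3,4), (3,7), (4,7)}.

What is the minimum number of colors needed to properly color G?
Clique number ω(G) = 3 (lower bound: χ ≥ ω).
The clique on [0, 1, 7] has size 3, forcing χ ≥ 3, and the coloring below uses 3 colors, so χ(G) = 3.
A valid 3-coloring: color 1: [7]; color 2: [1, 4]; color 3: [0, 3].

χ(G) = 3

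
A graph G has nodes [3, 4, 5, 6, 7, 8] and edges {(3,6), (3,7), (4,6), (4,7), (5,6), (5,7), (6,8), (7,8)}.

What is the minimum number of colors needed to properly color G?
Clique number ω(G) = 2 (lower bound: χ ≥ ω).
The graph is bipartite (no odd cycle), so 2 colors suffice: χ(G) = 2.
A valid 2-coloring: color 1: [6, 7]; color 2: [3, 4, 5, 8].

χ(G) = 2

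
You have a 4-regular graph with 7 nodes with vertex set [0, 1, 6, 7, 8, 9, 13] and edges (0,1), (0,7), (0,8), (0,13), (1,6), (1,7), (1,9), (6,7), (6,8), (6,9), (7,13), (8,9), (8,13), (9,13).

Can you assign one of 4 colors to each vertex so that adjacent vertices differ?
Yes, G is 4-colorable

A valid 4-coloring: color 1: [7, 9]; color 2: [0, 6]; color 3: [1, 13]; color 4: [8].
(χ(G) = 4 ≤ 4.)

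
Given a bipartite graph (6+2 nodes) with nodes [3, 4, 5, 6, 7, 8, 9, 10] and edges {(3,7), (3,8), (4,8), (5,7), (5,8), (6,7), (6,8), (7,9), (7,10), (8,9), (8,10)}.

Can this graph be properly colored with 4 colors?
Yes, G is 4-colorable

A valid 4-coloring: color 1: [7, 8]; color 2: [3, 4, 5, 6, 9, 10].
(χ(G) = 2 ≤ 4.)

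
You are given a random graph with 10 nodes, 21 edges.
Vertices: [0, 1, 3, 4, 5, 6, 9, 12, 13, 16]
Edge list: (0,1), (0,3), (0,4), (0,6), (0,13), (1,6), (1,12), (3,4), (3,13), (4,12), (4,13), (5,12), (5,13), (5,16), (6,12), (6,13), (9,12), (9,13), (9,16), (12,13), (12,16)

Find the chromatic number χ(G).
Clique number ω(G) = 4 (lower bound: χ ≥ ω).
The clique on [0, 3, 4, 13] has size 4, forcing χ ≥ 4, and the coloring below uses 4 colors, so χ(G) = 4.
A valid 4-coloring: color 1: [0, 12]; color 2: [1, 13, 16]; color 3: [4, 5, 6, 9]; color 4: [3].

χ(G) = 4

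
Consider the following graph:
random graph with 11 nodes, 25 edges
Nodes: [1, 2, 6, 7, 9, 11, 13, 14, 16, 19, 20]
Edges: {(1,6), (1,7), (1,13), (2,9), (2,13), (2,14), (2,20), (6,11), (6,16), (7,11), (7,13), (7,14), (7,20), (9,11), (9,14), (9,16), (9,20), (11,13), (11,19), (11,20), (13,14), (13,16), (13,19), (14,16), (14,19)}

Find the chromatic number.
Clique number ω(G) = 3 (lower bound: χ ≥ ω).
Suppose a proper 3-coloring c exists. The clique [1, 7, 13] takes 3 distinct colors; by symmetry let c(1) = 1, c(7) = 2, c(13) = 3.
- Vertex 11: neighbors [7, 13] already have colors [2, 3] ⇒ c(11) = 1.
- Vertex 14: neighbors [7, 13] already have colors [2, 3] ⇒ c(14) = 1.
- Vertex 2: neighbors [14, 13] already have colors [1, 3] ⇒ c(2) = 2.
- Vertex 9: neighbors [11, 2] already have colors [1, 2] ⇒ c(9) = 3.
- Vertex 20: neighbors [11, 2, 9] already have colors [1, 2, 3] — all 3 colors blocked. Contradiction.
The forced assignments end in a contradiction, so G has no proper 3-coloring (χ ≥ 4).
The coloring below uses 4 colors, so χ(G) = 4.
A valid 4-coloring: color 1: [6, 13, 20]; color 2: [1, 11, 14]; color 3: [2, 7, 16, 19]; color 4: [9].

χ(G) = 4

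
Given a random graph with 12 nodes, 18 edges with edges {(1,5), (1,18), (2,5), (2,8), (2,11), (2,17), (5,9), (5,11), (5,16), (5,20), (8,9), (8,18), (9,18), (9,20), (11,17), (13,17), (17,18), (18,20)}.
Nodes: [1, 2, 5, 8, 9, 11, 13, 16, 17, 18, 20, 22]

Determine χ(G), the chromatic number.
Clique number ω(G) = 3 (lower bound: χ ≥ ω).
Suppose a proper 3-coloring c exists. The clique [2, 5, 11] takes 3 distinct colors; by symmetry let c(2) = 1, c(5) = 2, c(11) = 3.
- Vertex 17: neighbors [2, 11] already have colors [1, 3] ⇒ c(17) = 2.
- Vertex 18: neighbors [17] already have colors [2]; try each remaining color.
- Case c(18) = 1:
  - Vertex 9: neighbors [18, 5] already have colors [1, 2] ⇒ c(9) = 3.
  - Vertex 20: neighbors [18, 5, 9] already have colors [1, 2, 3] — all 3 colors blocked. Contradiction.
- Case c(18) = 3:
  - Vertex 9: neighbors [5, 18] already have colors [2, 3] ⇒ c(9) = 1.
  - Vertex 20: neighbors [9, 5, 18] already have colors [1, 2, 3] — all 3 colors blocked. Contradiction.
Every case ends in a contradiction, so G has no proper 3-coloring (χ ≥ 4).
The coloring below uses 4 colors, so χ(G) = 4.
A valid 4-coloring: color 1: [5, 8, 17, 22]; color 2: [2, 13, 16, 18]; color 3: [1, 9, 11]; color 4: [20].

χ(G) = 4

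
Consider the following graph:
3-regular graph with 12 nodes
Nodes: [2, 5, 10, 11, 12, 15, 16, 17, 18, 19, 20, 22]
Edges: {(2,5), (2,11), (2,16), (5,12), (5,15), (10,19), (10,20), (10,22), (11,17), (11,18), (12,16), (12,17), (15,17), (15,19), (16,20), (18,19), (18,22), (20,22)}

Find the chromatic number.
Clique number ω(G) = 3 (lower bound: χ ≥ ω).
The clique on [10, 20, 22] has size 3, forcing χ ≥ 3, and the coloring below uses 3 colors, so χ(G) = 3.
A valid 3-coloring: color 1: [2, 12, 15, 18, 20]; color 2: [5, 11, 16, 19, 22]; color 3: [10, 17].

χ(G) = 3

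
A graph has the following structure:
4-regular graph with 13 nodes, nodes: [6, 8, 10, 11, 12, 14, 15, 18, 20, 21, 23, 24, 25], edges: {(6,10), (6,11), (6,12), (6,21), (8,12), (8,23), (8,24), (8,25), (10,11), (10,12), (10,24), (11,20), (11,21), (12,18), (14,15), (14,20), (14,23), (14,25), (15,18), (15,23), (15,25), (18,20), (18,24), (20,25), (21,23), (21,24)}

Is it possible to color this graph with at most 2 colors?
The clique on vertices [6, 10, 11] has size 3 > 2, so it alone needs 3 colors.

No, G is not 2-colorable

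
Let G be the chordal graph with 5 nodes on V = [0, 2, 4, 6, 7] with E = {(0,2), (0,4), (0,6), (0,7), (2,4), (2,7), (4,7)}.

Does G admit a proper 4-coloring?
A valid 4-coloring: color 1: [0]; color 2: [6, 7]; color 3: [2]; color 4: [4].
(χ(G) = 4 ≤ 4.)

Yes, G is 4-colorable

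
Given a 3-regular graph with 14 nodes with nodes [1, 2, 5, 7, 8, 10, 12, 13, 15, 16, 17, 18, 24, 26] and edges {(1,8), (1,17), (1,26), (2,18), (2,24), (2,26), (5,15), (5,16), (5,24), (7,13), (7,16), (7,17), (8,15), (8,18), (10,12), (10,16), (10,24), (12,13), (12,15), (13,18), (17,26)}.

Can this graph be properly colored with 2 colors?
The clique on vertices [1, 17, 26] has size 3 > 2, so it alone needs 3 colors.

No, G is not 2-colorable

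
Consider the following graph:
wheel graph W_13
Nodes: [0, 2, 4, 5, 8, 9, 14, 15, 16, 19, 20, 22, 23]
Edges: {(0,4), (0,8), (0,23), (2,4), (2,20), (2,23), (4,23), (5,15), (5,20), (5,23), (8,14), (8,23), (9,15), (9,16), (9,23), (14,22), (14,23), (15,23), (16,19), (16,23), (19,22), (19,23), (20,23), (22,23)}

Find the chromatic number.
Clique number ω(G) = 3 (lower bound: χ ≥ ω).
The clique on [0, 8, 23] has size 3, forcing χ ≥ 3, and the coloring below uses 3 colors, so χ(G) = 3.
A valid 3-coloring: color 1: [23]; color 2: [4, 8, 15, 16, 20, 22]; color 3: [0, 2, 5, 9, 14, 19].

χ(G) = 3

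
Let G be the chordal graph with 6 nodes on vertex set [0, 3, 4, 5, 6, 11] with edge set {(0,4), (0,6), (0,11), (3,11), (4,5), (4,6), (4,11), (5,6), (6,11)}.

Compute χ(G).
Clique number ω(G) = 4 (lower bound: χ ≥ ω).
The clique on [0, 4, 6, 11] has size 4, forcing χ ≥ 4, and the coloring below uses 4 colors, so χ(G) = 4.
A valid 4-coloring: color 1: [3, 6]; color 2: [4]; color 3: [5, 11]; color 4: [0].

χ(G) = 4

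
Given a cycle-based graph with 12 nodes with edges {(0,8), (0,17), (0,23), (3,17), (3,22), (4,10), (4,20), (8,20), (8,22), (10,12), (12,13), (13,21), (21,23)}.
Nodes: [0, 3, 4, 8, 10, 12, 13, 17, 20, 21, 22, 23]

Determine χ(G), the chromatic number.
Clique number ω(G) = 2 (lower bound: χ ≥ ω).
Odd cycle [22, 3, 17, 0, 8] needs 3 colors (χ ≥ 3).
The coloring below uses 3 colors, so χ(G) = 3.
A valid 3-coloring: color 1: [3, 4, 8, 12, 23]; color 2: [0, 10, 13, 20, 22]; color 3: [17, 21].

χ(G) = 3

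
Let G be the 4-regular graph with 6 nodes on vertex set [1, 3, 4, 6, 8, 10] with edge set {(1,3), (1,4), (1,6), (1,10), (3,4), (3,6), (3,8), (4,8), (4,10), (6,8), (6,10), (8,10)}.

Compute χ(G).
Clique number ω(G) = 3 (lower bound: χ ≥ ω).
The clique on [4, 8, 10] has size 3, forcing χ ≥ 3, and the coloring below uses 3 colors, so χ(G) = 3.
A valid 3-coloring: color 1: [4, 6]; color 2: [1, 8]; color 3: [3, 10].

χ(G) = 3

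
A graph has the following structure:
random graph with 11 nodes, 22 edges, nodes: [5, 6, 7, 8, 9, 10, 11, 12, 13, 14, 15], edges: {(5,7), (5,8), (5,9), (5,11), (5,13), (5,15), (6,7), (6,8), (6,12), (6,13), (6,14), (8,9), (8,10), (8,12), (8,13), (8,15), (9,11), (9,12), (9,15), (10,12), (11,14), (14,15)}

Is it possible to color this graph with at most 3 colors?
No, G is not 3-colorable

The clique on vertices [5, 8, 9, 15] has size 4 > 3, so it alone needs 4 colors.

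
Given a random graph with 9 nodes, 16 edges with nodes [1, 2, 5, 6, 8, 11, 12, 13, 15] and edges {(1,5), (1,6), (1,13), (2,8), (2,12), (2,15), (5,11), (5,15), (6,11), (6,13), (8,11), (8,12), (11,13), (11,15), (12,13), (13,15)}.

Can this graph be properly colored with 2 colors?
The clique on vertices [1, 6, 13] has size 3 > 2, so it alone needs 3 colors.

No, G is not 2-colorable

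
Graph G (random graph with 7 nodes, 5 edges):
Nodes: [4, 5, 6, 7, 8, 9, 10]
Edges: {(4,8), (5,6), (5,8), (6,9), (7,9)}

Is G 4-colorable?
A valid 4-coloring: color 1: [6, 7, 8, 10]; color 2: [4, 5, 9].
(χ(G) = 2 ≤ 4.)

Yes, G is 4-colorable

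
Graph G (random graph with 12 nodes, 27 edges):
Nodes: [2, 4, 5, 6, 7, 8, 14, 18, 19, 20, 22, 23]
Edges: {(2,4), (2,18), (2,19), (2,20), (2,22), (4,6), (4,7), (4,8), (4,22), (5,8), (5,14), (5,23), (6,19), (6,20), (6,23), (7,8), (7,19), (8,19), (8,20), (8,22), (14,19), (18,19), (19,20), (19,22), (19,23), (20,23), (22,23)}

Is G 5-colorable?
Yes, G is 5-colorable

A valid 5-coloring: color 1: [4, 5, 19]; color 2: [2, 8, 14, 23]; color 3: [6, 7, 18, 22]; color 4: [20].
(χ(G) = 4 ≤ 5.)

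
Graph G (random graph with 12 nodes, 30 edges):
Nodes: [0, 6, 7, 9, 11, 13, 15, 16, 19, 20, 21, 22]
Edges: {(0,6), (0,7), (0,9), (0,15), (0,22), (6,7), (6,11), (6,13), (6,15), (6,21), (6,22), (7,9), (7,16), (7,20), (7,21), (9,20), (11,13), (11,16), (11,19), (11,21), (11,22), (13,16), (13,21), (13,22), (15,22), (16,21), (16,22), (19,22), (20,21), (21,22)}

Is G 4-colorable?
The clique on vertices [11, 13, 16, 21, 22] has size 5 > 4, so it alone needs 5 colors.

No, G is not 4-colorable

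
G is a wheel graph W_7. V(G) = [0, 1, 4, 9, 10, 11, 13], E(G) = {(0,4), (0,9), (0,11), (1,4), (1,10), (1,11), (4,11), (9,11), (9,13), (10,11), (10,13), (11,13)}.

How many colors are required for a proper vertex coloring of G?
Clique number ω(G) = 3 (lower bound: χ ≥ ω).
The clique on [0, 9, 11] has size 3, forcing χ ≥ 3, and the coloring below uses 3 colors, so χ(G) = 3.
A valid 3-coloring: color 1: [11]; color 2: [4, 9, 10]; color 3: [0, 1, 13].

χ(G) = 3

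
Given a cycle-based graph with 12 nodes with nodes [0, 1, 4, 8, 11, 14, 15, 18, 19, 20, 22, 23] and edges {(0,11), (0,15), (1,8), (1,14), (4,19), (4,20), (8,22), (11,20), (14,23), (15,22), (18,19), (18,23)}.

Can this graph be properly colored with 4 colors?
Yes, G is 4-colorable

A valid 4-coloring: color 1: [0, 1, 19, 20, 22, 23]; color 2: [4, 8, 11, 14, 15, 18].
(χ(G) = 2 ≤ 4.)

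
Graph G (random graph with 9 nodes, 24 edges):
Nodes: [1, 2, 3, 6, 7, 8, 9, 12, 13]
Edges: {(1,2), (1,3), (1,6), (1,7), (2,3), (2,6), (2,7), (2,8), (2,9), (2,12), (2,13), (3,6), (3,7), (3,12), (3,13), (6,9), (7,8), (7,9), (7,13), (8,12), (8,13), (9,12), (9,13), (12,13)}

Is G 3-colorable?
No, G is not 3-colorable

The clique on vertices [2, 8, 12, 13] has size 4 > 3, so it alone needs 4 colors.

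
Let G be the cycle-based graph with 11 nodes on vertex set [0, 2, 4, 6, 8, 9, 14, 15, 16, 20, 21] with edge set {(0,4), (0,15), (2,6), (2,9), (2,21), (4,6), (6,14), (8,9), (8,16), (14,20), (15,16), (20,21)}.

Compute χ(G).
Clique number ω(G) = 2 (lower bound: χ ≥ ω).
Odd cycle [6, 2, 21, 20, 14] needs 3 colors (χ ≥ 3).
The coloring below uses 3 colors, so χ(G) = 3.
A valid 3-coloring: color 1: [0, 6, 9, 16, 20]; color 2: [2, 4, 8, 14, 15]; color 3: [21].

χ(G) = 3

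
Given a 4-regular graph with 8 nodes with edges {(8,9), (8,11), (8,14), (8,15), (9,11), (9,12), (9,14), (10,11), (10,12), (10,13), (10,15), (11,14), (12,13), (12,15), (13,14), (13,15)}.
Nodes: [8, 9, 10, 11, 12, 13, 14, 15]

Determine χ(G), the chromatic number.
χ(G) = 4

Clique number ω(G) = 4 (lower bound: χ ≥ ω).
The clique on [8, 9, 11, 14] has size 4, forcing χ ≥ 4, and the coloring below uses 4 colors, so χ(G) = 4.
A valid 4-coloring: color 1: [14, 15]; color 2: [9, 10]; color 3: [11, 12]; color 4: [8, 13].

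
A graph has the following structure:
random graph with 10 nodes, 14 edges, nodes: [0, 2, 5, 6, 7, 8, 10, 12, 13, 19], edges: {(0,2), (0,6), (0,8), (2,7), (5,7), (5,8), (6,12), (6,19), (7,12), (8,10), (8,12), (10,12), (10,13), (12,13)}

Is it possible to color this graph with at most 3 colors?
A valid 3-coloring: color 1: [0, 5, 12, 19]; color 2: [6, 7, 8, 13]; color 3: [2, 10].
(χ(G) = 3 ≤ 3.)

Yes, G is 3-colorable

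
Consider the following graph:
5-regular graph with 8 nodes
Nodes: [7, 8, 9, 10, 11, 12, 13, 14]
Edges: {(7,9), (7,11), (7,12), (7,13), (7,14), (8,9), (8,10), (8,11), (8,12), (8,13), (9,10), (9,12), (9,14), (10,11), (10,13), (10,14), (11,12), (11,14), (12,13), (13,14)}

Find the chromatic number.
χ(G) = 4

Clique number ω(G) = 3 (lower bound: χ ≥ ω).
Odd cycle [7, 14, 10, 8, 12] needs 3 colors (χ ≥ 3).
Vertex 9 is adjacent to every vertex of [7, 8, 10, 12, 14], which already need 3 colors among themselves, so 9 needs a new color (χ ≥ 4).
The coloring below uses 4 colors, so χ(G) = 4.
A valid 4-coloring: color 1: [9, 11, 13]; color 2: [8, 14]; color 3: [7, 10]; color 4: [12].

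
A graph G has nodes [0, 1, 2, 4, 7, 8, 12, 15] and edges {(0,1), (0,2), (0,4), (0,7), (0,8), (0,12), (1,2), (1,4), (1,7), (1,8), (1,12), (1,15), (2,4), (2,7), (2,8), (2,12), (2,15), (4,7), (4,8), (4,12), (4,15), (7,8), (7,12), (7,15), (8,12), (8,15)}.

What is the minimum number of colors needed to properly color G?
Clique number ω(G) = 7 (lower bound: χ ≥ ω).
The clique on [0, 1, 2, 4, 7, 8, 12] has size 7, forcing χ ≥ 7, and the coloring below uses 7 colors, so χ(G) = 7.
A valid 7-coloring: color 1: [1]; color 2: [2]; color 3: [4]; color 4: [8]; color 5: [7]; color 6: [12, 15]; color 7: [0].

χ(G) = 7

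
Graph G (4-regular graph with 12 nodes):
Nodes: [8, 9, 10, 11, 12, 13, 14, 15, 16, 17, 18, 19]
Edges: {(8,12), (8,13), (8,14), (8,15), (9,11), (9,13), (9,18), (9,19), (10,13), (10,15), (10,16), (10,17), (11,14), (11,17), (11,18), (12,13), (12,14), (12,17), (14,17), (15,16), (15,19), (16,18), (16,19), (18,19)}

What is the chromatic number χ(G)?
Clique number ω(G) = 3 (lower bound: χ ≥ ω).
The clique on [8, 12, 13] has size 3, forcing χ ≥ 3, and the coloring below uses 3 colors, so χ(G) = 3.
A valid 3-coloring: color 1: [13, 14, 15, 18]; color 2: [8, 9, 16, 17]; color 3: [10, 11, 12, 19].

χ(G) = 3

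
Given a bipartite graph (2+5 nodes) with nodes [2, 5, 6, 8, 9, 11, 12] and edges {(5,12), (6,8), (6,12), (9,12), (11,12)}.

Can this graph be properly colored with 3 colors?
Yes, G is 3-colorable

A valid 3-coloring: color 1: [2, 8, 12]; color 2: [5, 6, 9, 11].
(χ(G) = 2 ≤ 3.)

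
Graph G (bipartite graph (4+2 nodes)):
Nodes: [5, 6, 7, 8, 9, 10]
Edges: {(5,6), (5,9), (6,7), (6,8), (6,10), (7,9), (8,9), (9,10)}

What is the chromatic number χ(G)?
Clique number ω(G) = 2 (lower bound: χ ≥ ω).
The graph is bipartite (no odd cycle), so 2 colors suffice: χ(G) = 2.
A valid 2-coloring: color 1: [6, 9]; color 2: [5, 7, 8, 10].

χ(G) = 2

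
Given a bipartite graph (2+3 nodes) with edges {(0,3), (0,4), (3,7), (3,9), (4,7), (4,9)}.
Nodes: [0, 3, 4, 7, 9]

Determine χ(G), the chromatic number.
χ(G) = 2

Clique number ω(G) = 2 (lower bound: χ ≥ ω).
The graph is bipartite (no odd cycle), so 2 colors suffice: χ(G) = 2.
A valid 2-coloring: color 1: [3, 4]; color 2: [0, 7, 9].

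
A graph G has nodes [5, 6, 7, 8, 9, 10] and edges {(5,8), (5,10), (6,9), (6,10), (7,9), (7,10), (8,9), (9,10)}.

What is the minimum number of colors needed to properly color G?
χ(G) = 3

Clique number ω(G) = 3 (lower bound: χ ≥ ω).
The clique on [6, 9, 10] has size 3, forcing χ ≥ 3, and the coloring below uses 3 colors, so χ(G) = 3.
A valid 3-coloring: color 1: [8, 10]; color 2: [5, 9]; color 3: [6, 7].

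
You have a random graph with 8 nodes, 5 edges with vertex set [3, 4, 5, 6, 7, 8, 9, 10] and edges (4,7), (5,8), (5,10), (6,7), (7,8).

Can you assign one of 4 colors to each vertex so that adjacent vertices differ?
Yes, G is 4-colorable

A valid 4-coloring: color 1: [3, 5, 7, 9]; color 2: [4, 6, 8, 10].
(χ(G) = 2 ≤ 4.)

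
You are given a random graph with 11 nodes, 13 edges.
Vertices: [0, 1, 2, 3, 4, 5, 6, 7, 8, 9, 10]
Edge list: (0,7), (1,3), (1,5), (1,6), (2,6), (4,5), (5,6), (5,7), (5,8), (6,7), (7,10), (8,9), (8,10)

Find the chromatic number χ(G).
Clique number ω(G) = 3 (lower bound: χ ≥ ω).
The clique on [1, 5, 6] has size 3, forcing χ ≥ 3, and the coloring below uses 3 colors, so χ(G) = 3.
A valid 3-coloring: color 1: [0, 2, 3, 5, 9, 10]; color 2: [4, 6, 8]; color 3: [1, 7].

χ(G) = 3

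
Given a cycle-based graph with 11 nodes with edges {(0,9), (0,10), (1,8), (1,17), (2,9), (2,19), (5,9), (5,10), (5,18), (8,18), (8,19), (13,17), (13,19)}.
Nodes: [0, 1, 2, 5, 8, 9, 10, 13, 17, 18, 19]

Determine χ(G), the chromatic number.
Clique number ω(G) = 2 (lower bound: χ ≥ ω).
Odd cycle [13, 17, 1, 8, 18, 5, 9, 2, 19] needs 3 colors (χ ≥ 3).
The coloring below uses 3 colors, so χ(G) = 3.
A valid 3-coloring: color 1: [9, 10, 17, 18, 19]; color 2: [0, 2, 5, 8, 13]; color 3: [1].

χ(G) = 3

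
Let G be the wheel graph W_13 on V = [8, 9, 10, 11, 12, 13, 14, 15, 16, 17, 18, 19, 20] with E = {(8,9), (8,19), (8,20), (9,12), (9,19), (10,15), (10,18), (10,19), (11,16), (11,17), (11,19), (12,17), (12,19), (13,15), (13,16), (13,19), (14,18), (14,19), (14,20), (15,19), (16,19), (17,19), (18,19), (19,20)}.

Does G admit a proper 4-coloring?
Yes, G is 4-colorable

A valid 4-coloring: color 1: [19]; color 2: [9, 15, 16, 17, 18, 20]; color 3: [8, 10, 11, 12, 13, 14].
(χ(G) = 3 ≤ 4.)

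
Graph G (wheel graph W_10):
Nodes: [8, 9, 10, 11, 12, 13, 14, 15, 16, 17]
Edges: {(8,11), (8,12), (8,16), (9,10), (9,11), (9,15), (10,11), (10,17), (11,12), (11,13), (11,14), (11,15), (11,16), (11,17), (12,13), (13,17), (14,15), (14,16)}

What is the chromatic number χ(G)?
χ(G) = 4

Clique number ω(G) = 3 (lower bound: χ ≥ ω).
Odd cycle [8, 12, 13, 17, 10, 9, 15, 14, 16] needs 3 colors (χ ≥ 3).
Vertex 11 is adjacent to every vertex of [8, 9, 10, 12, 13, 14, 15, 16, 17], which already need 3 colors among themselves, so 11 needs a new color (χ ≥ 4).
The coloring below uses 4 colors, so χ(G) = 4.
A valid 4-coloring: color 1: [11]; color 2: [8, 10, 13, 14]; color 3: [9, 12, 16, 17]; color 4: [15].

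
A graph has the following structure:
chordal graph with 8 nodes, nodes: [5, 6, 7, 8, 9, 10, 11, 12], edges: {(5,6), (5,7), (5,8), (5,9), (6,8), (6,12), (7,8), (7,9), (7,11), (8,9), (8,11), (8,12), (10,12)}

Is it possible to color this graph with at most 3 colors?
No, G is not 3-colorable

The clique on vertices [5, 7, 8, 9] has size 4 > 3, so it alone needs 4 colors.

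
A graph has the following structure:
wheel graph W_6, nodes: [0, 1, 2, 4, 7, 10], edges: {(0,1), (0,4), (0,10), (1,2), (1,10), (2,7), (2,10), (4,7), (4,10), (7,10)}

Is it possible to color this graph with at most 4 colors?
Yes, G is 4-colorable

A valid 4-coloring: color 1: [10]; color 2: [1, 7]; color 3: [2, 4]; color 4: [0].
(χ(G) = 4 ≤ 4.)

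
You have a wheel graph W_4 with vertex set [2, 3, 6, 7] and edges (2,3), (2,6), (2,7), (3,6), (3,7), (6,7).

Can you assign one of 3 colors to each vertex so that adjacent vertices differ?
No, G is not 3-colorable

The clique on vertices [2, 3, 6, 7] has size 4 > 3, so it alone needs 4 colors.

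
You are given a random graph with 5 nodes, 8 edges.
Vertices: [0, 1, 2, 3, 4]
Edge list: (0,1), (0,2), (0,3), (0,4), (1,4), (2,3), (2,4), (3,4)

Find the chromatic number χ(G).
χ(G) = 4

Clique number ω(G) = 4 (lower bound: χ ≥ ω).
The clique on [0, 2, 3, 4] has size 4, forcing χ ≥ 4, and the coloring below uses 4 colors, so χ(G) = 4.
A valid 4-coloring: color 1: [0]; color 2: [4]; color 3: [1, 3]; color 4: [2].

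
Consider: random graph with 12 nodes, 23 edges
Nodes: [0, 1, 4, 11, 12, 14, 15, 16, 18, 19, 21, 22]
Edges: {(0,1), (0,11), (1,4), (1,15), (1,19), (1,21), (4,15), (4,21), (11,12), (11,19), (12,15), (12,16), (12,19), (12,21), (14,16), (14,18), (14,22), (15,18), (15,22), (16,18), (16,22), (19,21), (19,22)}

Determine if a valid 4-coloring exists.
Yes, G is 4-colorable

A valid 4-coloring: color 1: [1, 12, 18, 22]; color 2: [0, 4, 14, 19]; color 3: [11, 15, 16, 21].
(χ(G) = 3 ≤ 4.)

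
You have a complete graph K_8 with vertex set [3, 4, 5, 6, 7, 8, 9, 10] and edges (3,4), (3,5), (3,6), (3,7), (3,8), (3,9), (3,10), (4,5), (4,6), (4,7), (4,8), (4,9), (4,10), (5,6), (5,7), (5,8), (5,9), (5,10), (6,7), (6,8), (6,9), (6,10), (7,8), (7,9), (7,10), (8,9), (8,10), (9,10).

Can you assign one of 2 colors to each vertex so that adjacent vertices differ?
The clique on vertices [3, 4, 5, 6, 7, 8, 9, 10] has size 8 > 2, so it alone needs 8 colors.

No, G is not 2-colorable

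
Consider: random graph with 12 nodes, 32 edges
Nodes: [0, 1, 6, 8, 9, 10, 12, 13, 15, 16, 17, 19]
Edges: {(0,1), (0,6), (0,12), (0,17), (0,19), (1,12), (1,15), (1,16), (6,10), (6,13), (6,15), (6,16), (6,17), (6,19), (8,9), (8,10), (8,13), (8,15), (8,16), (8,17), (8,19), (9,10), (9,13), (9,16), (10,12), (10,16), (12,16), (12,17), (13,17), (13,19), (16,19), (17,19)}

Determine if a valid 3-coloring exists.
The clique on vertices [0, 6, 17, 19] has size 4 > 3, so it alone needs 4 colors.

No, G is not 3-colorable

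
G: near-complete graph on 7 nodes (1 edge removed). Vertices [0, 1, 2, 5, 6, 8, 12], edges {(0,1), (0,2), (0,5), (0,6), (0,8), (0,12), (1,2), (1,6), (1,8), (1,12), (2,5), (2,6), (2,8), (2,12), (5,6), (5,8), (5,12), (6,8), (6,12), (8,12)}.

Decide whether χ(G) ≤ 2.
The clique on vertices [0, 1, 2, 6, 8, 12] has size 6 > 2, so it alone needs 6 colors.

No, G is not 2-colorable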